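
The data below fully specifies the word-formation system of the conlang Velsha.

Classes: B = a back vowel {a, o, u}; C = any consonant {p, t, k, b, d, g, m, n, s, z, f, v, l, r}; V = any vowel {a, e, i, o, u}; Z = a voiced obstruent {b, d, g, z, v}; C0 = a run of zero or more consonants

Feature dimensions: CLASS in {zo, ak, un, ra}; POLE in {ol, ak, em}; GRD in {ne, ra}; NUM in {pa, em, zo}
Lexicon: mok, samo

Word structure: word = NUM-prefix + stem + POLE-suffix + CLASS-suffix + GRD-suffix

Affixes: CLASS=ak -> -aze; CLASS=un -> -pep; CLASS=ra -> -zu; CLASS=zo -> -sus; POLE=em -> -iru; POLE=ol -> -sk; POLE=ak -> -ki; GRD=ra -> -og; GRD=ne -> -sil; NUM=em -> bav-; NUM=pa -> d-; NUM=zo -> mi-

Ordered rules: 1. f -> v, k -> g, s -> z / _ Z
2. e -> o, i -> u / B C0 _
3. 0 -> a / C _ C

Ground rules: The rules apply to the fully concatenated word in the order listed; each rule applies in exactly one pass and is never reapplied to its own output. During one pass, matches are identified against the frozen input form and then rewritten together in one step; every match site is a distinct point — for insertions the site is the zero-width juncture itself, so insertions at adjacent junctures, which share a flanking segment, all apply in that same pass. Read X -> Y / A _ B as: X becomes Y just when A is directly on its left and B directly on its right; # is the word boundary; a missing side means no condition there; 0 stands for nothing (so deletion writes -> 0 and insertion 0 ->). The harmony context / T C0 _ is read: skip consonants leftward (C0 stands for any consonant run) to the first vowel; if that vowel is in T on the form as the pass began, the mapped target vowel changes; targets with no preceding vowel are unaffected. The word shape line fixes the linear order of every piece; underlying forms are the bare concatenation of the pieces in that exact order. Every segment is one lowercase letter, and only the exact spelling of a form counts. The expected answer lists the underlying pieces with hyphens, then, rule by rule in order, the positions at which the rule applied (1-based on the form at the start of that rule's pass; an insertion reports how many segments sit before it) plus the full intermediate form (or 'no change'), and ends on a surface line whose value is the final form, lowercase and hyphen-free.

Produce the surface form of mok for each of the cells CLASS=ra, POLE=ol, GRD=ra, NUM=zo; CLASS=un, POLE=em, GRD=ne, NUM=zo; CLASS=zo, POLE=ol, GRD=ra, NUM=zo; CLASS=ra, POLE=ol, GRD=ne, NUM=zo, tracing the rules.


cell CLASS=ra, POLE=ol, GRD=ra, NUM=zo:
underlying: mi-mok-sk-zu-og
1. f -> v, k -> g, s -> z / _ Z: fires at position(s) 7: mimoksgzuog
2. e -> o, i -> u / B C0 _: no change
3. 0 -> a / C _ C: inserts after position(s) 5, 6, 7: mimokasagazuog
surface: mimokasagazuog

cell CLASS=un, POLE=em, GRD=ne, NUM=zo:
underlying: mi-mok-iru-pep-sil
1. f -> v, k -> g, s -> z / _ Z: no change
2. e -> o, i -> u / B C0 _: fires at position(s) 6, 10: mimokurupopsil
3. 0 -> a / C _ C: inserts after position(s) 11: mimokurupopasil
surface: mimokurupopasil

cell CLASS=zo, POLE=ol, GRD=ra, NUM=zo:
underlying: mi-mok-sk-sus-og
1. f -> v, k -> g, s -> z / _ Z: no change
2. e -> o, i -> u / B C0 _: no change
3. 0 -> a / C _ C: inserts after position(s) 5, 6, 7: mimokasakasusog
surface: mimokasakasusog

cell CLASS=ra, POLE=ol, GRD=ne, NUM=zo:
underlying: mi-mok-sk-zu-sil
1. f -> v, k -> g, s -> z / _ Z: fires at position(s) 7: mimoksgzusil
2. e -> o, i -> u / B C0 _: fires at position(s) 11: mimoksgzusul
3. 0 -> a / C _ C: inserts after position(s) 5, 6, 7: mimokasagazusul
surface: mimokasagazusul


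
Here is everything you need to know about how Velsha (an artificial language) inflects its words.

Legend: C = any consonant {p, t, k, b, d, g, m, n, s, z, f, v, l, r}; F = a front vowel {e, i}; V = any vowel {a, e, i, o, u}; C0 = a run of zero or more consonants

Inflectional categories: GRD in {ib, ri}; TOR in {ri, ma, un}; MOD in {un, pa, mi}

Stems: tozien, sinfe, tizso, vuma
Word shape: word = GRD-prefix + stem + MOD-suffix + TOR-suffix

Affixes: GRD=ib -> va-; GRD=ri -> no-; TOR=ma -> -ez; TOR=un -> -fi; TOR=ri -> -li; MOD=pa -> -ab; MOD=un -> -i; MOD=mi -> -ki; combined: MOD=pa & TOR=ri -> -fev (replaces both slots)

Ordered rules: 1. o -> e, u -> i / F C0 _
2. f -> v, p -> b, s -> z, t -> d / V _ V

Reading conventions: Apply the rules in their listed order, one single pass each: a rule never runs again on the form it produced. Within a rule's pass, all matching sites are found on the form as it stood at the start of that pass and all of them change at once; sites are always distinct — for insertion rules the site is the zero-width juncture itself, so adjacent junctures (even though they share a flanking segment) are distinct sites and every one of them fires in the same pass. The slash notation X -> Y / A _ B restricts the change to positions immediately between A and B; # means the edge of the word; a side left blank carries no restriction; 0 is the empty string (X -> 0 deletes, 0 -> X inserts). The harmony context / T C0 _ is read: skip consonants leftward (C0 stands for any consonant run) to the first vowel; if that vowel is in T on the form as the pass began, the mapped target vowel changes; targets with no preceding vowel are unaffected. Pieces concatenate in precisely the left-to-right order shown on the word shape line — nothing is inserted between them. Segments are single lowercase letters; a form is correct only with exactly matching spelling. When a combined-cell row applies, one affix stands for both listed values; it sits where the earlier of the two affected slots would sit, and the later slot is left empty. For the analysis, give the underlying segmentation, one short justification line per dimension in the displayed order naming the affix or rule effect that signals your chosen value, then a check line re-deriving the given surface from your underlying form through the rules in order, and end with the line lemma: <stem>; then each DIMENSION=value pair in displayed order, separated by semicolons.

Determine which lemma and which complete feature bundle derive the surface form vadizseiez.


underlying: va-tizso-i-ez
GRD=ib - signalled by the affix va-
TOR=ma - signalled by the affix -ez
MOD=un - signalled by the affix -i
check: vatizsoiez -> vatizseiez -> vadizseiez
lemma: tizso; GRD=ib; TOR=ma; MOD=un


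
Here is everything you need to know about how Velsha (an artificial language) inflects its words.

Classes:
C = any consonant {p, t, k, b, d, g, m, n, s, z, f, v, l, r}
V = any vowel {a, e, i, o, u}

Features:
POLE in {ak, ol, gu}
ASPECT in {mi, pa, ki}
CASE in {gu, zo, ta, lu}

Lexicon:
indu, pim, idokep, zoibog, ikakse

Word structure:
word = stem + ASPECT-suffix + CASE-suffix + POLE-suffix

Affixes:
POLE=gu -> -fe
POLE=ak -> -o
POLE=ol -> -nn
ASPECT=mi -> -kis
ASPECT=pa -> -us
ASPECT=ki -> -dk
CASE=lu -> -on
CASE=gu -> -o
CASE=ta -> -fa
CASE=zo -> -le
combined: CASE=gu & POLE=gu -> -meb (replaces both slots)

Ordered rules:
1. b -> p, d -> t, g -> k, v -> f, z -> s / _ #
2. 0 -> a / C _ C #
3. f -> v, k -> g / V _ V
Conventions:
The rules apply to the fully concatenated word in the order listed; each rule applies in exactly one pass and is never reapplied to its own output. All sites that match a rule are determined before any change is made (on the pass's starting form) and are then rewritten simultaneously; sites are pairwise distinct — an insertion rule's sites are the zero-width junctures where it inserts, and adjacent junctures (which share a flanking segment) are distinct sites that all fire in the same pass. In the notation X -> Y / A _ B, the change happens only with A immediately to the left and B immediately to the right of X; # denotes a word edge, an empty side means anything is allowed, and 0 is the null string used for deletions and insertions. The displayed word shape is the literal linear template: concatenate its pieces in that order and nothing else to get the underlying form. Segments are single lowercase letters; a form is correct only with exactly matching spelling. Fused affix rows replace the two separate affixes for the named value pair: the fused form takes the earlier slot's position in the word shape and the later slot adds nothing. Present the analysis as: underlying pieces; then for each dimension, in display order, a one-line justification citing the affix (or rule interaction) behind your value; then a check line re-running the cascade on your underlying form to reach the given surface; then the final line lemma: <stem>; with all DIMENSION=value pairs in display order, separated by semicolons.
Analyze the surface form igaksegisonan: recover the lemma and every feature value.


underlying: ikakse-kis-o-nn
POLE=ol - signalled by the affix -nn
ASPECT=mi - signalled by the affix -kis
CASE=gu - signalled by the affix -o
check: ikaksekisonn -> ikaksekisonn -> ikaksekisonan -> igaksegisonan
lemma: ikakse; POLE=ol; ASPECT=mi; CASE=gu


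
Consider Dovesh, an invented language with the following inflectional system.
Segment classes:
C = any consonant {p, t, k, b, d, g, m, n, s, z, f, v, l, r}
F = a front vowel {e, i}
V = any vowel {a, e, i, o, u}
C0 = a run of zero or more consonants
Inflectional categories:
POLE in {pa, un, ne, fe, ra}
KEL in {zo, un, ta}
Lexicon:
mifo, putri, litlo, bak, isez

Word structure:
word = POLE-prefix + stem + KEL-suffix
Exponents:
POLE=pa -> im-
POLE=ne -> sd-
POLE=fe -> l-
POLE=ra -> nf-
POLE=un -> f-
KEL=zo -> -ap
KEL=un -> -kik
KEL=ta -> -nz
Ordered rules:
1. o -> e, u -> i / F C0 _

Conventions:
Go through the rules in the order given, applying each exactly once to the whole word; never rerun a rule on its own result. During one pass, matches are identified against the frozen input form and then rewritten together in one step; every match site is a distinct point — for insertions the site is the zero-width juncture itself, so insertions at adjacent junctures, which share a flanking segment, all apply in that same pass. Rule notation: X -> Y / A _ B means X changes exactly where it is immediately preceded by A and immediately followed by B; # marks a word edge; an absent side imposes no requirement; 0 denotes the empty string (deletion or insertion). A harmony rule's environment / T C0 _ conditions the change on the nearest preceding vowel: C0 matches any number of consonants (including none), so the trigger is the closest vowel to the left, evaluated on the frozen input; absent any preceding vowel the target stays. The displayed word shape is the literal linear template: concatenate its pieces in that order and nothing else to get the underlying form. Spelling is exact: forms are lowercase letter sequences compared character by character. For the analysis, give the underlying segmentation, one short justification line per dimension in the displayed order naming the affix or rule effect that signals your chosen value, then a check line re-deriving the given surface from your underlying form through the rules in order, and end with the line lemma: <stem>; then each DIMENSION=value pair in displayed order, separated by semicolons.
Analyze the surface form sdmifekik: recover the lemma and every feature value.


underlying: sd-mifo-kik
POLE=ne - signalled by the affix sd-
KEL=un - signalled by the affix -kik
check: sdmifokik -> sdmifekik
lemma: mifo; POLE=ne; KEL=un


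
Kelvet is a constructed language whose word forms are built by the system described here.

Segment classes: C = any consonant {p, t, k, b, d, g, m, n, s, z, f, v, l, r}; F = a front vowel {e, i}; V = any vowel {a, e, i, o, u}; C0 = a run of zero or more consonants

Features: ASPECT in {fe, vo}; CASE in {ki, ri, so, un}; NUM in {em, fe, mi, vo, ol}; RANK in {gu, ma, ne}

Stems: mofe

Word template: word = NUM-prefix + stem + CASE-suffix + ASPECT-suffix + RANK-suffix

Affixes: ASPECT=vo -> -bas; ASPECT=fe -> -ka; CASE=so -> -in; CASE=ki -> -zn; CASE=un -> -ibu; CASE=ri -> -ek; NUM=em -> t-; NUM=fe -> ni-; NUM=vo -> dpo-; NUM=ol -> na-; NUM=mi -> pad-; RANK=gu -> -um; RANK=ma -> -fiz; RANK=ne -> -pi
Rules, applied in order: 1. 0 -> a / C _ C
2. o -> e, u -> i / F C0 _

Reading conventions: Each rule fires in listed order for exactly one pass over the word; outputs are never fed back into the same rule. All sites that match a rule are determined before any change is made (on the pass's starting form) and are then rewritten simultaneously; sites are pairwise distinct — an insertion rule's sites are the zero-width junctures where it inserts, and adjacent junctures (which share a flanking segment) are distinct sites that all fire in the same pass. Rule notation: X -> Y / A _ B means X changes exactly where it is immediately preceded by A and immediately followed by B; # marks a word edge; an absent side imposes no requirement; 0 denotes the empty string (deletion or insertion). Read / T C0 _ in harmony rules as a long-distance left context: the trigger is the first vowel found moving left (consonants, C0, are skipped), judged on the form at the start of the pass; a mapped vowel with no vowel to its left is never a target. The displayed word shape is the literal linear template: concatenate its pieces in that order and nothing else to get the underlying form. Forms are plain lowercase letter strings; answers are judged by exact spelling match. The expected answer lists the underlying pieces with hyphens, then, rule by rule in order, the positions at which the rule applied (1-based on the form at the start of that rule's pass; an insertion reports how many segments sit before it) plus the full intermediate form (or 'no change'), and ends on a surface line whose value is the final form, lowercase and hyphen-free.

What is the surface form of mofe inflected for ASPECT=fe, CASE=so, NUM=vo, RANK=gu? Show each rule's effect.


underlying: dpo-mofe-in-ka-um
1. 0 -> a / C _ C: inserts after position(s) 1, 9: dapomofeinakaum
2. o -> e, u -> i / F C0 _: no change
surface: dapomofeinakaum


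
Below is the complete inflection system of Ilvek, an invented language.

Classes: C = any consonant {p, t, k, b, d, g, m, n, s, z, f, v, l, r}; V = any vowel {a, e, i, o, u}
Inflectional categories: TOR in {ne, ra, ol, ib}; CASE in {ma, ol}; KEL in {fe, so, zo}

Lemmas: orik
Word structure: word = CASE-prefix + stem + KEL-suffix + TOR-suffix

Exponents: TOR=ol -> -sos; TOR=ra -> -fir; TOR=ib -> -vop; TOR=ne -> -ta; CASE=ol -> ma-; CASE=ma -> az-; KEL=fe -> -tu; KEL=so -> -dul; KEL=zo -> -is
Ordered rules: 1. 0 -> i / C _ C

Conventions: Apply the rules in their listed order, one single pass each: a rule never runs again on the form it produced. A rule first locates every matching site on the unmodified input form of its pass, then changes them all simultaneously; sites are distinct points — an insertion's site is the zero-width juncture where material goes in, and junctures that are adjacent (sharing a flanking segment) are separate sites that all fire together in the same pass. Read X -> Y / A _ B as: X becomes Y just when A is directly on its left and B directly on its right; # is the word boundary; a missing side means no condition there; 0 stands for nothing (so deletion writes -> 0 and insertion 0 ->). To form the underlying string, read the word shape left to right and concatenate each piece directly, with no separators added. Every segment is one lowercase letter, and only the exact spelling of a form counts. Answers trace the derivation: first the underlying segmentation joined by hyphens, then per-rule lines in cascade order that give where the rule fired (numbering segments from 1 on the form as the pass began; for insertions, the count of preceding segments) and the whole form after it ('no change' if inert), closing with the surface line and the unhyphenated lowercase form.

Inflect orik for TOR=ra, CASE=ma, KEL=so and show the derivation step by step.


underlying: az-orik-dul-fir
1. 0 -> i / C _ C: inserts after position(s) 6, 9: azorikidulifir
surface: azorikidulifir


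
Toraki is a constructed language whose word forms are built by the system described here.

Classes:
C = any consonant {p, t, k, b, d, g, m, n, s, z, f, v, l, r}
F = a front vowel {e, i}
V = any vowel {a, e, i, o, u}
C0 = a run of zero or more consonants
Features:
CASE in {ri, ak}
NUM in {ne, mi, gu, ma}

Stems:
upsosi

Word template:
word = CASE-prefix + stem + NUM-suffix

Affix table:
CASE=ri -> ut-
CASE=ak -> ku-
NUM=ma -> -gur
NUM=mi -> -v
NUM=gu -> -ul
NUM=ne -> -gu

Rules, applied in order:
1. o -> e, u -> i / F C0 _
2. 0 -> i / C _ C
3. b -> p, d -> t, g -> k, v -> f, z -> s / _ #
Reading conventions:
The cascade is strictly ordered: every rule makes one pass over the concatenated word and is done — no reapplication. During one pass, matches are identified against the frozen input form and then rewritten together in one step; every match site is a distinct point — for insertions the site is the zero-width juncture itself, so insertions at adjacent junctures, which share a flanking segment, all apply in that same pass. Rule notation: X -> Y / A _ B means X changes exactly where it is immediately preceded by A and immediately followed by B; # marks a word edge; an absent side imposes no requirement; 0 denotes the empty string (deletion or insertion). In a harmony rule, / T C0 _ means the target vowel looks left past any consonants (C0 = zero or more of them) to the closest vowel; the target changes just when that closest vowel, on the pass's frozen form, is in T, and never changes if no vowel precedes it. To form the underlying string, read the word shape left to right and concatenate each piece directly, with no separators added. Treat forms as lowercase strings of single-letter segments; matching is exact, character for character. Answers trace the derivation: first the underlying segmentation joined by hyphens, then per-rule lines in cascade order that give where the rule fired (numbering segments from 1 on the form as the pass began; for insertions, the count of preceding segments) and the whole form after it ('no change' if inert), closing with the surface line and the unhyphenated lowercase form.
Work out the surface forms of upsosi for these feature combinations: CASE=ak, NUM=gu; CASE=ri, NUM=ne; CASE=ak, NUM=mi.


cell CASE=ak, NUM=gu:
underlying: ku-upsosi-ul
1. o -> e, u -> i / F C0 _: fires at position(s) 9: kuupsosiil
2. 0 -> i / C _ C: inserts after position(s) 4: kuupisosiil
3. b -> p, d -> t, g -> k, v -> f, z -> s / _ #: no change
surface: kuupisosiil

cell CASE=ri, NUM=ne:
underlying: ut-upsosi-gu
1. o -> e, u -> i / F C0 _: fires at position(s) 10: utupsosigi
2. 0 -> i / C _ C: inserts after position(s) 4: utupisosigi
3. b -> p, d -> t, g -> k, v -> f, z -> s / _ #: no change
surface: utupisosigi

cell CASE=ak, NUM=mi:
underlying: ku-upsosi-v
1. o -> e, u -> i / F C0 _: no change
2. 0 -> i / C _ C: inserts after position(s) 4: kuupisosiv
3. b -> p, d -> t, g -> k, v -> f, z -> s / _ #: fires at position(s) 10: kuupisosif
surface: kuupisosif


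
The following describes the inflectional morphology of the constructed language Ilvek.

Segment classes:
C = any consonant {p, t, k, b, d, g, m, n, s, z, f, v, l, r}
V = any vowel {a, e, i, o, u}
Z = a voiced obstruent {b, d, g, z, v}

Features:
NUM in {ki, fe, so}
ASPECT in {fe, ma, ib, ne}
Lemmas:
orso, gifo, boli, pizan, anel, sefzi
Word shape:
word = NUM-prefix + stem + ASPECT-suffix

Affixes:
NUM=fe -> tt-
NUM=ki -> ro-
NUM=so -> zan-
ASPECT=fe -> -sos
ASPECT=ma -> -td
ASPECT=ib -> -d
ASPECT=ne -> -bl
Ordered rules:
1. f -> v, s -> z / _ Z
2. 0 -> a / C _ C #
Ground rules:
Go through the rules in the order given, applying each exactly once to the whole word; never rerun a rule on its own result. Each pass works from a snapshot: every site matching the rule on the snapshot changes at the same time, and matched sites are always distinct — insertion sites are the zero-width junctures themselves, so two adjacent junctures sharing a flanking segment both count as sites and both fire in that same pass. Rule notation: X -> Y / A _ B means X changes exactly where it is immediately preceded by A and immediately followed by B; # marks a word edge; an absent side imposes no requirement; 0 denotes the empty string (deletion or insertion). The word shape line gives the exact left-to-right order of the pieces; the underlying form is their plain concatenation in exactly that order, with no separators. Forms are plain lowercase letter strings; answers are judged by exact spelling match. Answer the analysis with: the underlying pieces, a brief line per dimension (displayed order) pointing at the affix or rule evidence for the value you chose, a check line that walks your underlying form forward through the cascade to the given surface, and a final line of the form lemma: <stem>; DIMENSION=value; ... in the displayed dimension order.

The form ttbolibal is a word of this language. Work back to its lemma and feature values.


underlying: tt-boli-bl
NUM=fe - signalled by the affix tt-
ASPECT=ne - signalled by the affix -bl
check: ttbolibl -> ttbolibl -> ttbolibal
lemma: boli; NUM=fe; ASPECT=ne


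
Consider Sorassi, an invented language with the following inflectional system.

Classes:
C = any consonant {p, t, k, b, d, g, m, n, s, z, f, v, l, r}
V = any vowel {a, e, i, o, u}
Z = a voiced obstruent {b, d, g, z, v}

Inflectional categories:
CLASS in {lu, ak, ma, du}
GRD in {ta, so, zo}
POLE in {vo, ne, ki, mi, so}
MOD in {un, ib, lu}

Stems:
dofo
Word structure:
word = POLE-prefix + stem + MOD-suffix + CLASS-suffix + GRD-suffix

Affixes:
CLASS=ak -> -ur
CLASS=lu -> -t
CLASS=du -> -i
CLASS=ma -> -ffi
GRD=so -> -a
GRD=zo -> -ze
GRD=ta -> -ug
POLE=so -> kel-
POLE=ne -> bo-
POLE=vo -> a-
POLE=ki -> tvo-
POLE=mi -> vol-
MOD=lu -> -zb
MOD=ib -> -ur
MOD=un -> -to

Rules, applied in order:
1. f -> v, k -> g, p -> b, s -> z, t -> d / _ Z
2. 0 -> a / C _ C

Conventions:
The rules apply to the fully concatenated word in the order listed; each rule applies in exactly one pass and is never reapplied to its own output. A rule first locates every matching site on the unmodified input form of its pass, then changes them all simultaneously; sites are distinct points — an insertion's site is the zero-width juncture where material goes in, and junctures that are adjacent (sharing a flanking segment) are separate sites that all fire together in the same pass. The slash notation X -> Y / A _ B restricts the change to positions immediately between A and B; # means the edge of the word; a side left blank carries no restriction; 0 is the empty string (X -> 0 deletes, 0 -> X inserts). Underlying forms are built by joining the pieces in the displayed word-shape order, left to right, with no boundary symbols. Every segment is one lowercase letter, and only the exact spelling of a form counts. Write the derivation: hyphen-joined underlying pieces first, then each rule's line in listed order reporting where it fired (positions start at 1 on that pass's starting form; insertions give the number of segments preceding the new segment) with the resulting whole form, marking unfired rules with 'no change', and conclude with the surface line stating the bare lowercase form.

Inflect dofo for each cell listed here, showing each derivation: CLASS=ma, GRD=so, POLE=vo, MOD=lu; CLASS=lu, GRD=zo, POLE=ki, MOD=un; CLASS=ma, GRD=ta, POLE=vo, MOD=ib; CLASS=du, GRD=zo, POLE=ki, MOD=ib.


cell CLASS=ma, GRD=so, POLE=vo, MOD=lu:
underlying: a-dofo-zb-ffi-a
1. f -> v, k -> g, p -> b, s -> z, t -> d / _ Z: no change
2. 0 -> a / C _ C: inserts after position(s) 6, 7, 8: adofozabafafia
surface: adofozabafafia

cell CLASS=lu, GRD=zo, POLE=ki, MOD=un:
underlying: tvo-dofo-to-t-ze
1. f -> v, k -> g, p -> b, s -> z, t -> d / _ Z: fires at position(s) 1, 10: dvodofotodze
2. 0 -> a / C _ C: inserts after position(s) 1, 10: davodofotodaze
surface: davodofotodaze

cell CLASS=ma, GRD=ta, POLE=vo, MOD=ib:
underlying: a-dofo-ur-ffi-ug
1. f -> v, k -> g, p -> b, s -> z, t -> d / _ Z: no change
2. 0 -> a / C _ C: inserts after position(s) 7, 8: adofourafafiug
surface: adofourafafiug

cell CLASS=du, GRD=zo, POLE=ki, MOD=ib:
underlying: tvo-dofo-ur-i-ze
1. f -> v, k -> g, p -> b, s -> z, t -> d / _ Z: fires at position(s) 1: dvodofourize
2. 0 -> a / C _ C: inserts after position(s) 1: davodofourize
surface: davodofourize


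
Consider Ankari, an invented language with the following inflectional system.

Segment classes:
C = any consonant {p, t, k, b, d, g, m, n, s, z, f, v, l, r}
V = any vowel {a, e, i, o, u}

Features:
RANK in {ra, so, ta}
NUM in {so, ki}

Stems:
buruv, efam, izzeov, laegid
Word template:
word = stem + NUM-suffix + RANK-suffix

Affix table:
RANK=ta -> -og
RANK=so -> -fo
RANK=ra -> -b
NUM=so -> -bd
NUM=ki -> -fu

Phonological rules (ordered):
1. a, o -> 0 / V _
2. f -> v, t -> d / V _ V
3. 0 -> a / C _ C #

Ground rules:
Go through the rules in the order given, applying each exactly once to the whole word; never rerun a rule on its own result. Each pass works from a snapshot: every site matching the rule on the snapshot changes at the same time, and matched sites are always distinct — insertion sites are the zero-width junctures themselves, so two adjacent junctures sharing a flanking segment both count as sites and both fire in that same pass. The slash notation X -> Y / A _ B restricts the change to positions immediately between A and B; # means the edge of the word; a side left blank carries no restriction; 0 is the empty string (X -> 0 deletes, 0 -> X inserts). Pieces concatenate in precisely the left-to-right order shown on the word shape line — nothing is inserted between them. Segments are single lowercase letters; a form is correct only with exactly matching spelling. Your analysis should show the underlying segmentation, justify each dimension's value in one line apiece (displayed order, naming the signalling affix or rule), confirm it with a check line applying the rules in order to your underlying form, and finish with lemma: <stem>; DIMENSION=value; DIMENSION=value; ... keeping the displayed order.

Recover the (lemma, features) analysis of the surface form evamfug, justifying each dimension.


underlying: efam-fu-og
RANK=ta - signalled by the affix -og
NUM=ki - signalled by the affix -fu
check: efamfuog -> efamfug -> evamfug -> evamfug
lemma: efam; RANK=ta; NUM=ki


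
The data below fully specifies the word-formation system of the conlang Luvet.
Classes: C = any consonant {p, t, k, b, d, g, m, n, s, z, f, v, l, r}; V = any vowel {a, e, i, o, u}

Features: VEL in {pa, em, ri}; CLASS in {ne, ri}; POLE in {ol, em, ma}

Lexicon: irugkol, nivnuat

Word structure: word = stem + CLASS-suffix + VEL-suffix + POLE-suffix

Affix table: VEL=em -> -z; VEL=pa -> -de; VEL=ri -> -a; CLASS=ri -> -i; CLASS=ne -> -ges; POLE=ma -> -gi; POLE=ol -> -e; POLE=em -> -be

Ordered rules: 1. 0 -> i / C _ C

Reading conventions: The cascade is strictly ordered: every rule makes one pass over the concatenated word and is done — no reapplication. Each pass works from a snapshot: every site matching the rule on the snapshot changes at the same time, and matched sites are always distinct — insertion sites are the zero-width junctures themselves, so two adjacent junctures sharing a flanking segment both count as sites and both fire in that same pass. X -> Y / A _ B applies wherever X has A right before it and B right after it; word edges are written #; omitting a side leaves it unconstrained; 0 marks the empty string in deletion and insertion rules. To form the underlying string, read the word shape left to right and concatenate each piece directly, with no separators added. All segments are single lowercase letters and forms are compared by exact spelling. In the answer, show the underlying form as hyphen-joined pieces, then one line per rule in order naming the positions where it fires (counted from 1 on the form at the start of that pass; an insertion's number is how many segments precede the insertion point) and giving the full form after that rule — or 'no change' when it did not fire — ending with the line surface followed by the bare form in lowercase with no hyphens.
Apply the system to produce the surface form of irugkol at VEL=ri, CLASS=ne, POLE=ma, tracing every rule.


underlying: irugkol-ges-a-gi
1. 0 -> i / C _ C: inserts after position(s) 4, 7: irugikoligesagi
surface: irugikoligesagi


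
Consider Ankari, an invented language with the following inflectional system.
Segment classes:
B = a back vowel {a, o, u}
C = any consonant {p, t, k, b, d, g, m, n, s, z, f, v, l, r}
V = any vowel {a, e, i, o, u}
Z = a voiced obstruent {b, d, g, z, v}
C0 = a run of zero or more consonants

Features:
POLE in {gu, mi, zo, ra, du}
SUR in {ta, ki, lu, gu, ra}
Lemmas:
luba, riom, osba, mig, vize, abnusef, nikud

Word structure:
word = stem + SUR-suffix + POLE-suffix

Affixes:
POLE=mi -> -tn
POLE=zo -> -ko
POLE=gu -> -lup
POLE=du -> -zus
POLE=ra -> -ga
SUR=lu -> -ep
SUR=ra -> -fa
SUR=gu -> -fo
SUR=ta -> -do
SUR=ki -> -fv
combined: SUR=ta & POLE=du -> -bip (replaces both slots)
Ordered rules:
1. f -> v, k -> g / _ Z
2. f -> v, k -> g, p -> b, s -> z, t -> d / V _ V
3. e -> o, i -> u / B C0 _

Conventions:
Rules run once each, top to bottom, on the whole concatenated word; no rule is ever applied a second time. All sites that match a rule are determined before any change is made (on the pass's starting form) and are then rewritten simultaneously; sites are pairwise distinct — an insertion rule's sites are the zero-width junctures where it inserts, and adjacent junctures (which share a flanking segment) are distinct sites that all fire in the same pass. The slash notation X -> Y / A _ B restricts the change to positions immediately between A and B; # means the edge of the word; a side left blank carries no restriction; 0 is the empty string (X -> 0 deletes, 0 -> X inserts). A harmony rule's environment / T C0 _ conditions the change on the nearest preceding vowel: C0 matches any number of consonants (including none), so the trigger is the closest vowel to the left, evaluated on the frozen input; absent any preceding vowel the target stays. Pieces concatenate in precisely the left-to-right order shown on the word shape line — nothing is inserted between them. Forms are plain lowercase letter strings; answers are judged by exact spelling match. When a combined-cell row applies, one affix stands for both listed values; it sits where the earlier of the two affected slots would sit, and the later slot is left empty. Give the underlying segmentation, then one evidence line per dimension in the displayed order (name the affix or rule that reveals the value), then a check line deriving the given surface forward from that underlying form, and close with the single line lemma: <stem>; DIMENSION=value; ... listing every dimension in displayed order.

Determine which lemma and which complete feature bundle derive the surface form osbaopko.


underlying: osba-ep-ko
POLE=zo - signalled by the affix -ko
SUR=lu - signalled by the affix -ep
check: osbaepko -> osbaepko -> osbaepko -> osbaopko
lemma: osba; POLE=zo; SUR=lu


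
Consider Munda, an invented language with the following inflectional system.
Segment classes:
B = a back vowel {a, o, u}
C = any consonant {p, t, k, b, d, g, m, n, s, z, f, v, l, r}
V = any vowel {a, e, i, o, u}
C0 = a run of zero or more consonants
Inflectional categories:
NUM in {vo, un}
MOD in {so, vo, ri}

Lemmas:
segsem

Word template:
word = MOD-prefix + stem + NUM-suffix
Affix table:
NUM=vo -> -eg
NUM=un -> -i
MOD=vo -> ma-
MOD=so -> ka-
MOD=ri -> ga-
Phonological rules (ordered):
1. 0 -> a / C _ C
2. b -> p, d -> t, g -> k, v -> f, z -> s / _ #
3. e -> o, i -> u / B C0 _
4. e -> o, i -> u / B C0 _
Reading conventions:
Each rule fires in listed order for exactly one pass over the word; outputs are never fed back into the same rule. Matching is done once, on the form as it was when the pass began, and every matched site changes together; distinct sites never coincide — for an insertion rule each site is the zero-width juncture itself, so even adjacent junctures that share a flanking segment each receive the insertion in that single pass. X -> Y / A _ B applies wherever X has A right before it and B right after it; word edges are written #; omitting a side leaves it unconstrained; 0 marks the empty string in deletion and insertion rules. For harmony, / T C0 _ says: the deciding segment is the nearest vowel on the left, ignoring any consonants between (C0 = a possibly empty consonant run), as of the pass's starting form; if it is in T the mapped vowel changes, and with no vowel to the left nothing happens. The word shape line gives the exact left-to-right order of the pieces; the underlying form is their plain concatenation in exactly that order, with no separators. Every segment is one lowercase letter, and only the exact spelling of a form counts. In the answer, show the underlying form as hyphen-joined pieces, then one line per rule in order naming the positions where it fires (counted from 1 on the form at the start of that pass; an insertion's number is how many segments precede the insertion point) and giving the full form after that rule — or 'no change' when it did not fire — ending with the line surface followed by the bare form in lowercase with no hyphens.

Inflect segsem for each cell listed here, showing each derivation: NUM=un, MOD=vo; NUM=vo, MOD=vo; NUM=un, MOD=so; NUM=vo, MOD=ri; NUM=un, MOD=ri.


cell NUM=un, MOD=vo:
underlying: ma-segsem-i
1. 0 -> a / C _ C: inserts after position(s) 5: masegasemi
2. b -> p, d -> t, g -> k, v -> f, z -> s / _ #: no change
3. e -> o, i -> u / B C0 _: fires at position(s) 4, 8: masogasomi
4. e -> o, i -> u / B C0 _: fires at position(s) 10: masogasomu
surface: masogasomu

cell NUM=vo, MOD=vo:
underlying: ma-segsem-eg
1. 0 -> a / C _ C: inserts after position(s) 5: masegasemeg
2. b -> p, d -> t, g -> k, v -> f, z -> s / _ #: fires at position(s) 11: masegasemek
3. e -> o, i -> u / B C0 _: fires at position(s) 4, 8: masogasomek
4. e -> o, i -> u / B C0 _: fires at position(s) 10: masogasomok
surface: masogasomok

cell NUM=un, MOD=so:
underlying: ka-segsem-i
1. 0 -> a / C _ C: inserts after position(s) 5: kasegasemi
2. b -> p, d -> t, g -> k, v -> f, z -> s / _ #: no change
3. e -> o, i -> u / B C0 _: fires at position(s) 4, 8: kasogasomi
4. e -> o, i -> u / B C0 _: fires at position(s) 10: kasogasomu
surface: kasogasomu

cell NUM=vo, MOD=ri:
underlying: ga-segsem-eg
1. 0 -> a / C _ C: inserts after position(s) 5: gasegasemeg
2. b -> p, d -> t, g -> k, v -> f, z -> s / _ #: fires at position(s) 11: gasegasemek
3. e -> o, i -> u / B C0 _: fires at position(s) 4, 8: gasogasomek
4. e -> o, i -> u / B C0 _: fires at position(s) 10: gasogasomok
surface: gasogasomok

cell NUM=un, MOD=ri:
underlying: ga-segsem-i
1. 0 -> a / C _ C: inserts after position(s) 5: gasegasemi
2. b -> p, d -> t, g -> k, v -> f, z -> s / _ #: no change
3. e -> o, i -> u / B C0 _: fires at position(s) 4, 8: gasogasomi
4. e -> o, i -> u / B C0 _: fires at position(s) 10: gasogasomu
surface: gasogasomu


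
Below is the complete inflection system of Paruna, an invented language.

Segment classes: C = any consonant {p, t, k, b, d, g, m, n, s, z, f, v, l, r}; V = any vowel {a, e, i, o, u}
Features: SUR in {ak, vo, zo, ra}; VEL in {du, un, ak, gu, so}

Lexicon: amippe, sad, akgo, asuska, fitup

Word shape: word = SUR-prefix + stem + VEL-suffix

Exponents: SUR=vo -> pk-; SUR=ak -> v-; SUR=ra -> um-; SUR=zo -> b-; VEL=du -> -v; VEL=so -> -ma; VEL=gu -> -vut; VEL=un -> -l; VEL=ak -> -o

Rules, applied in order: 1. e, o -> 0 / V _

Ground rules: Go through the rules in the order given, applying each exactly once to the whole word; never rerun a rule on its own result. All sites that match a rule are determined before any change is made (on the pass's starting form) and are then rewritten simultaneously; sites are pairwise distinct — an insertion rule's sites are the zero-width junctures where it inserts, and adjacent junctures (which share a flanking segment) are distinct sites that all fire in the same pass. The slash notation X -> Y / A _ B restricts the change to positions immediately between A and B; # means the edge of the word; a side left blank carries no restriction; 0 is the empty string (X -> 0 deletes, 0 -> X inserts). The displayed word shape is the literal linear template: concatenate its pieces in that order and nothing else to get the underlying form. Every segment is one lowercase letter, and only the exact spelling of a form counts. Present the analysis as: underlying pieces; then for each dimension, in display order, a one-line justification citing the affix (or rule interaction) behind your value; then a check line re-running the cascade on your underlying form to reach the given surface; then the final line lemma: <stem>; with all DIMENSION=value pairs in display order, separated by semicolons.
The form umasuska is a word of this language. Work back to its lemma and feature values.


underlying: um-asuska-o
SUR=ra - signalled by the affix um-
VEL=ak - signalled by the affix -o
check: umasuskao -> umasuska
lemma: asuska; SUR=ra; VEL=ak


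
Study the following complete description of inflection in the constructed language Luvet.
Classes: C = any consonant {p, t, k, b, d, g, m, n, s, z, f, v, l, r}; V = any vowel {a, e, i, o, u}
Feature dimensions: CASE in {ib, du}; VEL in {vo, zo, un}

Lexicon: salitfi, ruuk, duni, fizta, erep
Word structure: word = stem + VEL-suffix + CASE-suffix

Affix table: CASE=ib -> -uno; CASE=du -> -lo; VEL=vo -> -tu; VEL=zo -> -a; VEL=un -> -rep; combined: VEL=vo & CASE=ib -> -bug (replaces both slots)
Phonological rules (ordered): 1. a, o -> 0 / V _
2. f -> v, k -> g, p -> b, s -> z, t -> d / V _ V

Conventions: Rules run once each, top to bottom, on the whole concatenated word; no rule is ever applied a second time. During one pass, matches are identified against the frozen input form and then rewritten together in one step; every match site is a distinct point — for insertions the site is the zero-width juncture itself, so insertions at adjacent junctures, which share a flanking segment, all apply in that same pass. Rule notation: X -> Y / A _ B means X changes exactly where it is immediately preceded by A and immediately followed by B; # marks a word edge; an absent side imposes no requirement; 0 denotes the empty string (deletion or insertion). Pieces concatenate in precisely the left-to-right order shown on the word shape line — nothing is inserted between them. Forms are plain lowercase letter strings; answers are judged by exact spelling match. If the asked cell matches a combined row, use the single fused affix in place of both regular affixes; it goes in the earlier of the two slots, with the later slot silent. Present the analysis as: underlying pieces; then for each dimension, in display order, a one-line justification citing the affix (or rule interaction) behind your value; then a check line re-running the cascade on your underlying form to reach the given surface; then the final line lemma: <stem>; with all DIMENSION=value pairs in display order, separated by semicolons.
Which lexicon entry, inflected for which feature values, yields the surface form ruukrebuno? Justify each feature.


underlying: ruuk-rep-uno
CASE=ib - signalled by the affix -uno
VEL=un - signalled by the affix -rep
check: ruukrepuno -> ruukrepuno -> ruukrebuno
lemma: ruuk; CASE=ib; VEL=un


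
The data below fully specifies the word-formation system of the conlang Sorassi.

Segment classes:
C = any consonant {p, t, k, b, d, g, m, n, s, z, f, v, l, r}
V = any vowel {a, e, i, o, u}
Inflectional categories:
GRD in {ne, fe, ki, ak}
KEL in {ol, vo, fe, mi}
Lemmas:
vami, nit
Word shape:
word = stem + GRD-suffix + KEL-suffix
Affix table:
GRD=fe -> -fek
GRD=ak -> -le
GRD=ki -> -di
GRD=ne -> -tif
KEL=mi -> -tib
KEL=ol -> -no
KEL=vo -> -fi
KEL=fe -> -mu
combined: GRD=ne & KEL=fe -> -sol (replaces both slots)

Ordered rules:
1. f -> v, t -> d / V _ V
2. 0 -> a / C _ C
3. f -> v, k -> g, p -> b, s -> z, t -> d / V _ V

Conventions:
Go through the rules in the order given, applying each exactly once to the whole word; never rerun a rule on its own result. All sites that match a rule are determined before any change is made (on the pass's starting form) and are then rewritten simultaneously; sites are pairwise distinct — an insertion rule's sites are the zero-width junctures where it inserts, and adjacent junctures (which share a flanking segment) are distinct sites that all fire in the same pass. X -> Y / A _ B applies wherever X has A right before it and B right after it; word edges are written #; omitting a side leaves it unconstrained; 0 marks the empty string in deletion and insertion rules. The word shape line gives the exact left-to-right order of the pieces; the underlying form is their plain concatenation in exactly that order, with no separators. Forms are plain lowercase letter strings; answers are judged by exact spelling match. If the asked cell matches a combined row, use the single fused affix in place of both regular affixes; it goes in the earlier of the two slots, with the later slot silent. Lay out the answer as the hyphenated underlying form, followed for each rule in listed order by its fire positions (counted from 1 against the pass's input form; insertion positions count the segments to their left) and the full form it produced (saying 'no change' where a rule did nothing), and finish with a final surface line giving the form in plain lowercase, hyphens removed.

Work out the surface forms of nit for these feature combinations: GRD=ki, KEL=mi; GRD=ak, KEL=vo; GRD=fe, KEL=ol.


cell GRD=ki, KEL=mi:
underlying: nit-di-tib
1. f -> v, t -> d / V _ V: fires at position(s) 6: nitdidib
2. 0 -> a / C _ C: inserts after position(s) 3: nitadidib
3. f -> v, k -> g, p -> b, s -> z, t -> d / V _ V: fires at position(s) 3: nidadidib
surface: nidadidib

cell GRD=ak, KEL=vo:
underlying: nit-le-fi
1. f -> v, t -> d / V _ V: fires at position(s) 6: nitlevi
2. 0 -> a / C _ C: inserts after position(s) 3: nitalevi
3. f -> v, k -> g, p -> b, s -> z, t -> d / V _ V: fires at position(s) 3: nidalevi
surface: nidalevi

cell GRD=fe, KEL=ol:
underlying: nit-fek-no
1. f -> v, t -> d / V _ V: no change
2. 0 -> a / C _ C: inserts after position(s) 3, 6: nitafekano
3. f -> v, k -> g, p -> b, s -> z, t -> d / V _ V: fires at position(s) 3, 5, 7: nidavegano
surface: nidavegano
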